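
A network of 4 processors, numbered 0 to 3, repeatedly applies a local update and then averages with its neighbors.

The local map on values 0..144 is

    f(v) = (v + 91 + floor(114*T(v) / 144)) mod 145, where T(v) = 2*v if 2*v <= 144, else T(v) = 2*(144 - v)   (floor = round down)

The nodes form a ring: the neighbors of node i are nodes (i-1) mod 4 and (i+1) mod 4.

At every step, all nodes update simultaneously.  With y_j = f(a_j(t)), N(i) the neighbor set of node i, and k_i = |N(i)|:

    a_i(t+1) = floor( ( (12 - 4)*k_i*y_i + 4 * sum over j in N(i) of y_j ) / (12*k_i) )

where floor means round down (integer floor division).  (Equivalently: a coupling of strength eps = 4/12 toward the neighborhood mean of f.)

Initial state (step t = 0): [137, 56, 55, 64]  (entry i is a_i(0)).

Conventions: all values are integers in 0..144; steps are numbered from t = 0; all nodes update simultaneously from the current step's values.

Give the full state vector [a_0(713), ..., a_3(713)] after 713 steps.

Answer: [109, 109, 109, 109]
Key observation: The state at step 7, [109, 109, 109, 109], reappears at step 9: the system is in a cycle of period 2 from step 7 on.  Therefore the state at step 713 equals the state at step 7 + ((713 - 7) mod 2) = 7, which is [109, 109, 109, 109].

Derivation:
t=0: [137, 56, 55, 64]
t=1: [96, 90, 92, 104]
t=2: [117, 120, 119, 115]
t=3: [105, 104, 104, 105]
t=4: [112, 112, 112, 112]
t=5: [108, 108, 108, 108]
t=6: [111, 111, 111, 111]
t=7: [109, 109, 109, 109]
t=8: [110, 110, 110, 110]
t=9: [109, 109, 109, 109]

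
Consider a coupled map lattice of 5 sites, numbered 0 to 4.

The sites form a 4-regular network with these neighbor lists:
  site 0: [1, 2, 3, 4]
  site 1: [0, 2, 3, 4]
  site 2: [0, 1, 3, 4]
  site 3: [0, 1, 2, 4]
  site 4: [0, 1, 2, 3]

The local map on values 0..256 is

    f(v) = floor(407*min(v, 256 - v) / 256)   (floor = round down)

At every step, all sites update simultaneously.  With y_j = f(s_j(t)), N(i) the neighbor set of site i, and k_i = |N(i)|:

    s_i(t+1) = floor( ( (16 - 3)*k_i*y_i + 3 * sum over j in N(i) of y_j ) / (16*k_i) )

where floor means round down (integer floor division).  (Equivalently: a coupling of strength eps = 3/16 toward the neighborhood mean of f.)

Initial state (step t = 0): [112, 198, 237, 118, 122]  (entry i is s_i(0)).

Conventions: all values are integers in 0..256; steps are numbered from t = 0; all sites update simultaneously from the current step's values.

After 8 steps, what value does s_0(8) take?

Answer: s_0(8) = 92

Derivation:
t=0: [112, 198, 237, 118, 122]
t=1: [168, 102, 54, 175, 179]
t=2: [136, 153, 94, 127, 123]
t=3: [187, 166, 156, 195, 191]
t=4: [112, 138, 149, 102, 107]
t=5: [176, 183, 170, 164, 170]
t=6: [128, 119, 135, 142, 135]
t=7: [200, 189, 191, 183, 191]
t=8: [92, 105, 103, 113, 103]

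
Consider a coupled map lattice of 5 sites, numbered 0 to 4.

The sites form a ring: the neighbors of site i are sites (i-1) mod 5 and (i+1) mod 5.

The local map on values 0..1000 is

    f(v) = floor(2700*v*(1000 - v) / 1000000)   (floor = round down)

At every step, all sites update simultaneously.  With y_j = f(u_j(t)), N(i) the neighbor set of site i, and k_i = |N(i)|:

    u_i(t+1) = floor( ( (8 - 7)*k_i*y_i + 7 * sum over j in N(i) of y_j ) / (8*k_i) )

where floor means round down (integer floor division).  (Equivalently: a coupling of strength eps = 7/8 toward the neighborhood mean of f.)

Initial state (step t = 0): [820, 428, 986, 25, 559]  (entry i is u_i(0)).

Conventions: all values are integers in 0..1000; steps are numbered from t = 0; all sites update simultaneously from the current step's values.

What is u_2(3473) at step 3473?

Answer: u_2(3473) = 630
Key observation: The state at step 13, [630, 630, 630, 630, 630], reappears at step 15: the system is in a cycle of period 2 from step 13 on.  Therefore the state at step 3473 equals the state at step 13 + ((3473 - 13) mod 2) = 13, which is [630, 630, 630, 630, 630].

Derivation:
t=0: [820, 428, 986, 25, 559]
t=1: [629, 272, 322, 315, 285]
t=2: [553, 600, 561, 571, 599]
t=3: [650, 663, 655, 656, 662]
t=4: [604, 610, 606, 607, 610]
t=5: [642, 644, 643, 643, 644]
t=6: [619, 619, 619, 619, 619]
t=7: [636, 636, 636, 636, 636]
t=8: [625, 625, 625, 625, 625]
t=9: [632, 632, 632, 632, 632]
t=10: [627, 627, 627, 627, 627]
t=11: [631, 631, 631, 631, 631]
t=12: [628, 628, 628, 628, 628]
t=13: [630, 630, 630, 630, 630]
t=14: [629, 629, 629, 629, 629]
t=15: [630, 630, 630, 630, 630]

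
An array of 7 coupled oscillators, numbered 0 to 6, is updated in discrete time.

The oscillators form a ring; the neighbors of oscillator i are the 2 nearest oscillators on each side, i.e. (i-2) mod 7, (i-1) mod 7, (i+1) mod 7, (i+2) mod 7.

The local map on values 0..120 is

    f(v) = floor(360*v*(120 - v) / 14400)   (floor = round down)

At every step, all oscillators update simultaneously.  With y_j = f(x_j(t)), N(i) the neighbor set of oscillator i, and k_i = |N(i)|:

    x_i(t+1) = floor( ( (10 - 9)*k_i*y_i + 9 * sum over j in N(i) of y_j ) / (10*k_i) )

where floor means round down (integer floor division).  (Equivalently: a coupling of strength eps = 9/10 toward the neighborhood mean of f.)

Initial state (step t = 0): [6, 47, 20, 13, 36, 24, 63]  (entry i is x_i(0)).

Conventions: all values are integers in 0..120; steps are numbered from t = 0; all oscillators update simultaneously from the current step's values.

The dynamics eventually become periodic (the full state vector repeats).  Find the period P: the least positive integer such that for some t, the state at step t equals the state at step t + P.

Simulating step by step:
t=0: [6, 47, 20, 13, 36, 24, 63]
t=1: [64, 51, 52, 63, 59, 54, 61]
t=2: [88, 88, 88, 88, 88, 89, 88]
t=3: [69, 70, 70, 69, 69, 69, 69]
t=4: [87, 87, 87, 87, 87, 87, 87]
t=5: [71, 71, 71, 71, 71, 71, 71]
t=6: [86, 86, 86, 86, 86, 86, 86]
t=7: [73, 73, 73, 73, 73, 73, 73]
t=8: [85, 85, 85, 85, 85, 85, 85]
t=9: [74, 74, 74, 74, 74, 74, 74]
t=10: [85, 85, 85, 85, 85, 85, 85]

Answer: 2
Key observation: The state at step 8, [85, 85, 85, 85, 85, 85, 85], reappears at step 10 — and no state repeats earlier — so the cycle the system enters has period 2.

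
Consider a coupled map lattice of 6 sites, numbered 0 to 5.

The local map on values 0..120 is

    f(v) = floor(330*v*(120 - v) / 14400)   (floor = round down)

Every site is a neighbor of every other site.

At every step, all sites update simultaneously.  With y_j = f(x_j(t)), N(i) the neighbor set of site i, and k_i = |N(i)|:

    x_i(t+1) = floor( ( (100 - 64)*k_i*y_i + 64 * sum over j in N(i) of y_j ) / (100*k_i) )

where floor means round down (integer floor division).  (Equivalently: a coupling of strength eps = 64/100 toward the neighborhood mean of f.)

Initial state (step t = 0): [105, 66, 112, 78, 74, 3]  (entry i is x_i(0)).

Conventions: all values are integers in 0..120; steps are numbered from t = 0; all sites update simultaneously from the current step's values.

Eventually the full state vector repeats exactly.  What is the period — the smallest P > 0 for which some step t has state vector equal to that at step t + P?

Simulating step by step:
t=0: [105, 66, 112, 78, 74, 3]
t=1: [46, 56, 42, 55, 56, 40]
t=2: [78, 79, 77, 79, 79, 77]
t=3: [74, 74, 74, 74, 74, 74]
t=4: [78, 78, 78, 78, 78, 78]
t=5: [75, 75, 75, 75, 75, 75]
t=6: [77, 77, 77, 77, 77, 77]
t=7: [75, 75, 75, 75, 75, 75]

Answer: 2
Key observation: The state at step 5, [75, 75, 75, 75, 75, 75], reappears at step 7 — and no state repeats earlier — so the cycle the system enters has period 2.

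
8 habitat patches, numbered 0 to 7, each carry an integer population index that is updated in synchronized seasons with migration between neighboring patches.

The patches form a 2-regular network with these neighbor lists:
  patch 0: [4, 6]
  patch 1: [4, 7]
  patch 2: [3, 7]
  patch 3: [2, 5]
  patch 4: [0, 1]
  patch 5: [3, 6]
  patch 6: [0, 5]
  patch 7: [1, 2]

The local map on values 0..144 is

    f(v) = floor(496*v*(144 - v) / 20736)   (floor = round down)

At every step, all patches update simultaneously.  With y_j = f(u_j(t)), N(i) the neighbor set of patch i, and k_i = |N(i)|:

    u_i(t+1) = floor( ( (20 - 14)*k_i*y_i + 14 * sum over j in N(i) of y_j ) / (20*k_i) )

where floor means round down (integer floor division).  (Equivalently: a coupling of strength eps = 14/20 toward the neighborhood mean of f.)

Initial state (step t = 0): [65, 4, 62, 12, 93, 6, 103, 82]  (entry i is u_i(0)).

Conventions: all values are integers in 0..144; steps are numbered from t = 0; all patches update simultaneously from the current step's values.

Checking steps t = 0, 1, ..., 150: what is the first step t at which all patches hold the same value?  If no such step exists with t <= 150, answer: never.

Simulating step by step:
t=0: [65, 4, 62, 12, 93, 6, 103, 82]  (not all equal)
t=1: [111, 85, 91, 60, 81, 54, 79, 83]  (not all equal)
t=2: [111, 120, 118, 116, 108, 119, 107, 118]  (not all equal)
t=3: [91, 78, 74, 73, 82, 81, 83, 71]  (not all equal)
t=4: [119, 122, 123, 122, 119, 122, 119, 123]  (not all equal)
t=5: [71, 65, 62, 62, 68, 66, 68, 62]  (not all equal)
t=6: [123, 122, 121, 121, 122, 122, 123, 121]  (not all equal)
t=7: [62, 64, 66, 65, 62, 63, 62, 65]  (not all equal)
t=8: [121, 121, 122, 122, 121, 121, 121, 122]  (not all equal)
t=9: [66, 65, 64, 64, 66, 65, 66, 64]  (not all equal)
t=10: [123, 122, 122, 122, 122, 122, 122, 122]  (not all equal)
t=11: [63, 64, 64, 64, 62, 64, 62, 64]  (not all equal)
t=12: [121, 121, 122, 122, 121, 121, 121, 122]  (not all equal)

Answer: never
Key observation: The state at step 8 reappears at step 12 — the system is in a cycle of period 4 from step 8 on.  No step 0..12 is synchronized, and the cycle repeats forever, so no step up to 150 (or ever) has all patches equal.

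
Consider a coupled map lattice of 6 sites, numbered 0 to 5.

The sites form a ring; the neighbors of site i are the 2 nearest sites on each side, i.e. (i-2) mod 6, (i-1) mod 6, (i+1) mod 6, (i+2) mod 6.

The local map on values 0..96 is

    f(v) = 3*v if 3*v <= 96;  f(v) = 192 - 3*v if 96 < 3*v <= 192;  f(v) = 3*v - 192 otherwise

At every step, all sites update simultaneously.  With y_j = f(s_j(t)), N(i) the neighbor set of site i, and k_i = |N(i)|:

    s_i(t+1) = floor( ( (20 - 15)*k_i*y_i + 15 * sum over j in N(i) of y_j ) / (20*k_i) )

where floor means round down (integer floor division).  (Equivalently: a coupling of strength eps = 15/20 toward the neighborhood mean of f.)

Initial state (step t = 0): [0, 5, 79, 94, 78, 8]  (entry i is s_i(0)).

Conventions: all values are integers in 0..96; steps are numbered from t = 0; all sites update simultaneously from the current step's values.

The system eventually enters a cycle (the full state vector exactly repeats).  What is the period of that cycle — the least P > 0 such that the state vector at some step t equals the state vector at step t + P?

Answer: 4
Key observation: The state at step 8, [36, 36, 36, 36, 36, 36], reappears at step 12 — and no state repeats earlier — so the cycle the system enters has period 4.

Derivation:
t=0: [0, 5, 79, 94, 78, 8]
t=1: [23, 33, 38, 46, 40, 33]
t=2: [80, 78, 73, 76, 73, 77]
t=3: [37, 38, 35, 34, 34, 38]
t=4: [82, 82, 85, 84, 85, 83]
t=5: [57, 57, 59, 59, 59, 57]
t=6: [18, 18, 17, 17, 17, 18]
t=7: [52, 52, 52, 52, 52, 52]
t=8: [36, 36, 36, 36, 36, 36]
t=9: [84, 84, 84, 84, 84, 84]
t=10: [60, 60, 60, 60, 60, 60]
t=11: [12, 12, 12, 12, 12, 12]
t=12: [36, 36, 36, 36, 36, 36]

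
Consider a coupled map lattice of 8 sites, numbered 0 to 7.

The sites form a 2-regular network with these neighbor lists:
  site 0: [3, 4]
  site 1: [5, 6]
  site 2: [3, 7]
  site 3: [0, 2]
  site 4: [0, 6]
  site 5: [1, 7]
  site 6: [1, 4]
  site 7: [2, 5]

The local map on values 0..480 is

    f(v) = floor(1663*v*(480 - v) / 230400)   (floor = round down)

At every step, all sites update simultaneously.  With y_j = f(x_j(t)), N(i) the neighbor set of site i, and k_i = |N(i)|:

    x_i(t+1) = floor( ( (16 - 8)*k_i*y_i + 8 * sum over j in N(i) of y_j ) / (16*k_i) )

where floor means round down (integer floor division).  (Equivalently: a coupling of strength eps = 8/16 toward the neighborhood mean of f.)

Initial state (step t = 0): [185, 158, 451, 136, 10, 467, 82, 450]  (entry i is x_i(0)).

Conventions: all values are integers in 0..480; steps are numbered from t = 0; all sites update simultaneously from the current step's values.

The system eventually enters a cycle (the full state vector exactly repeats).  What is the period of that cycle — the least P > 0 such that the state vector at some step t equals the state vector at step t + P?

Answer: 4
Key observation: The state at step 32, [405, 405, 405, 405, 405, 405, 405, 405], reappears at step 36 — and no state repeats earlier — so the cycle the system enters has period 4.

Derivation:
t=0: [185, 158, 451, 136, 10, 467, 82, 450]
t=1: [289, 253, 155, 290, 173, 137, 217, 82]
t=2: [394, 394, 339, 388, 393, 331, 404, 293]
t=3: [247, 266, 335, 275, 239, 337, 233, 372]
t=4: [412, 395, 348, 394, 415, 348, 413, 318]
t=5: [210, 253, 319, 255, 197, 318, 208, 351]
t=6: [408, 401, 370, 401, 405, 370, 408, 348]
t=7: [217, 240, 286, 240, 215, 286, 217, 312]
t=8: [412, 410, 398, 410, 411, 398, 412, 389]
t=9: [203, 212, 233, 212, 203, 233, 203, 245]
t=10: [406, 410, 413, 410, 405, 413, 406, 415]
t=11: [214, 207, 199, 207, 217, 199, 214, 196]
t=12: [409, 406, 403, 406, 410, 403, 409, 402]
t=13: [210, 216, 222, 216, 208, 222, 210, 224]
t=14: [409, 411, 412, 411, 408, 412, 409, 413]
t=15: [208, 204, 201, 204, 210, 201, 208, 200]
t=16: [407, 406, 404, 406, 408, 404, 407, 404]
t=17: [214, 216, 219, 216, 213, 219, 214, 221]
t=18: [410, 411, 412, 411, 410, 412, 410, 412]
t=19: [206, 204, 202, 204, 207, 202, 206, 202]
t=20: [406, 406, 405, 406, 407, 405, 406, 405]
t=21: [215, 216, 218, 216, 215, 218, 215, 219]
t=22: [411, 411, 411, 411, 411, 411, 411, 412]
t=23: [204, 204, 203, 204, 204, 203, 204, 203]
t=24: [406, 405, 405, 405, 406, 405, 406, 405]
t=25: [216, 218, 219, 218, 216, 219, 216, 219]
t=26: [411, 411, 412, 411, 411, 412, 411, 412]
t=27: [204, 203, 202, 203, 204, 202, 204, 202]
t=28: [405, 405, 405, 405, 406, 405, 405, 405]
t=29: [218, 219, 219, 219, 217, 219, 218, 219]
t=30: [411, 412, 412, 412, 411, 412, 411, 412]
t=31: [203, 202, 202, 202, 204, 202, 203, 202]
t=32: [405, 405, 405, 405, 405, 405, 405, 405]
t=33: [219, 219, 219, 219, 219, 219, 219, 219]
t=34: [412, 412, 412, 412, 412, 412, 412, 412]
t=35: [202, 202, 202, 202, 202, 202, 202, 202]
t=36: [405, 405, 405, 405, 405, 405, 405, 405]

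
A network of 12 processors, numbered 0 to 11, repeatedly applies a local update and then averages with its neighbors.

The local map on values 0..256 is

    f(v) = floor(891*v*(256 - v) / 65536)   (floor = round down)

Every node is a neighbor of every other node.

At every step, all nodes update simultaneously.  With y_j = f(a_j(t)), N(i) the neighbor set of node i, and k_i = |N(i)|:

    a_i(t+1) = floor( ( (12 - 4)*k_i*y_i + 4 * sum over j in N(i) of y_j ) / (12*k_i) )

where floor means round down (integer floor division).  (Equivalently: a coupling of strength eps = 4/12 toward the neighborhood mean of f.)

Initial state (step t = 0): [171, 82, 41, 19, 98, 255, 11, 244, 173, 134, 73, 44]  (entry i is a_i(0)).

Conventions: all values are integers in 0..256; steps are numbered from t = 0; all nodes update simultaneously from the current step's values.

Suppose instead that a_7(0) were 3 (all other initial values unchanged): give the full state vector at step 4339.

Simulating step by step:
t=0: [171, 82, 41, 19, 98, 255, 11, 3, 173, 134, 73, 44]
t=1: [172, 169, 122, 85, 180, 48, 69, 53, 171, 188, 162, 127]
t=2: [193, 194, 209, 193, 186, 154, 179, 161, 193, 178, 200, 209]
t=3: [167, 165, 146, 167, 174, 197, 181, 193, 167, 181, 158, 146]
t=4: [199, 200, 209, 199, 193, 171, 188, 175, 199, 188, 204, 209]
t=5: [156, 155, 142, 156, 163, 183, 168, 180, 156, 168, 149, 142]
t=6: [209, 209, 215, 209, 206, 190, 202, 192, 209, 202, 212, 215]
t=7: [135, 135, 126, 135, 139, 158, 144, 156, 135, 144, 130, 126]
t=8: [221, 221, 221, 221, 220, 213, 219, 214, 221, 219, 221, 221]
t=9: [106, 106, 106, 106, 107, 118, 109, 117, 106, 109, 106, 106]
t=10: [216, 216, 216, 216, 216, 219, 217, 219, 216, 217, 216, 216]
t=11: [116, 116, 116, 116, 116, 112, 115, 112, 116, 115, 116, 116]
t=12: [219, 219, 219, 219, 219, 219, 219, 219, 219, 219, 219, 219]
t=13: [110, 110, 110, 110, 110, 110, 110, 110, 110, 110, 110, 110]
t=14: [218, 218, 218, 218, 218, 218, 218, 218, 218, 218, 218, 218]
t=15: [112, 112, 112, 112, 112, 112, 112, 112, 112, 112, 112, 112]
t=16: [219, 219, 219, 219, 219, 219, 219, 219, 219, 219, 219, 219]

Answer: [112, 112, 112, 112, 112, 112, 112, 112, 112, 112, 112, 112]
Key observation: The state at step 12, [219, 219, 219, 219, 219, 219, 219, 219, 219, 219, 219, 219], reappears at step 16: the system is in a cycle of period 4 from step 12 on.  Therefore the state at step 4339 equals the state at step 12 + ((4339 - 12) mod 4) = 15, which is [112, 112, 112, 112, 112, 112, 112, 112, 112, 112, 112, 112].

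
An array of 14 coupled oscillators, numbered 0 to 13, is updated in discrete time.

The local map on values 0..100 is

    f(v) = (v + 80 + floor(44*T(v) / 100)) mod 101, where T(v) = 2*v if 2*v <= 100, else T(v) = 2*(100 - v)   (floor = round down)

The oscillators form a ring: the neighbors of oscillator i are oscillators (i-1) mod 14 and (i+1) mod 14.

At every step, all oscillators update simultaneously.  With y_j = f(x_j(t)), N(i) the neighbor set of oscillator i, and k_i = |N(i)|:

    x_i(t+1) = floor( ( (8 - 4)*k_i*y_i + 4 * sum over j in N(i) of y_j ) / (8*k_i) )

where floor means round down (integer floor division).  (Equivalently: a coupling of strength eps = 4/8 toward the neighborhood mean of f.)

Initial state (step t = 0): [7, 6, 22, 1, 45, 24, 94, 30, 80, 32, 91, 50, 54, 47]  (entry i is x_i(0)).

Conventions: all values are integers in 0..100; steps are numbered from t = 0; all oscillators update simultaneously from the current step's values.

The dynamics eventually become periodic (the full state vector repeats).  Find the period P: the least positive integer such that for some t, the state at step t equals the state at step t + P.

Answer: 1
Key observation: The state at step 4, [76, 76, 76, 76, 76, 76, 76, 76, 76, 76, 76, 76, 76, 76], reappears at step 5 — and no state repeats earlier — so the cycle the system enters has period 1.

Derivation:
t=0: [7, 6, 22, 1, 45, 24, 94, 30, 80, 32, 91, 50, 54, 47]
t=1: [86, 73, 53, 61, 57, 47, 53, 56, 56, 57, 66, 74, 71, 75]
t=2: [76, 75, 73, 73, 71, 70, 71, 73, 73, 73, 74, 74, 75, 76]
t=3: [76, 75, 75, 75, 75, 75, 75, 75, 75, 75, 75, 75, 75, 76]
t=4: [76, 76, 76, 76, 76, 76, 76, 76, 76, 76, 76, 76, 76, 76]
t=5: [76, 76, 76, 76, 76, 76, 76, 76, 76, 76, 76, 76, 76, 76]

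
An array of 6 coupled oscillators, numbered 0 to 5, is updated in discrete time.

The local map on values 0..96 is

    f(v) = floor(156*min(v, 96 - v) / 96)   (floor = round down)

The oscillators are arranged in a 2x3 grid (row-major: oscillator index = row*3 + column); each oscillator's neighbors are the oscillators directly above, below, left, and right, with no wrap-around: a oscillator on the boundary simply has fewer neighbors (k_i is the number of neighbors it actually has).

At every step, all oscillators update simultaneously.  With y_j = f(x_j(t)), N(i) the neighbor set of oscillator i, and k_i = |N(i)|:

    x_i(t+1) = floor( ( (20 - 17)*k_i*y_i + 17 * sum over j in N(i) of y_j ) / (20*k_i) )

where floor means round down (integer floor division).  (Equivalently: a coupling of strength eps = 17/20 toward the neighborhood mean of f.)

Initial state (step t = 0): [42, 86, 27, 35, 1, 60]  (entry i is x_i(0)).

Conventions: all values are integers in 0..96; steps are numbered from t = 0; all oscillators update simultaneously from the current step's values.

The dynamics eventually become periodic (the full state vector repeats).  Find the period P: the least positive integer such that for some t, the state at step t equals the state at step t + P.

Simulating step by step:
t=0: [42, 86, 27, 35, 1, 60]
t=1: [40, 34, 37, 37, 36, 27]
t=2: [58, 60, 50, 61, 53, 56]
t=3: [57, 66, 63, 63, 61, 70]
t=4: [52, 55, 46, 58, 48, 52]
t=5: [64, 73, 69, 72, 67, 75]
t=6: [40, 45, 36, 47, 38, 43]
t=7: [73, 63, 69, 64, 70, 60]
t=8: [50, 42, 53, 41, 52, 44]
t=9: [68, 70, 69, 71, 68, 70]
t=10: [41, 43, 42, 44, 41, 43]
t=11: [69, 67, 68, 66, 69, 67]
t=12: [46, 44, 46, 43, 46, 44]
t=13: [70, 73, 71, 73, 70, 73]
t=14: [37, 40, 37, 41, 37, 40]
t=15: [64, 60, 64, 60, 64, 60]
t=16: [57, 52, 57, 52, 57, 52]
t=17: [69, 64, 69, 64, 69, 64]
t=18: [50, 44, 50, 44, 50, 44]
t=19: [71, 73, 71, 73, 71, 73]
t=20: [37, 39, 37, 39, 37, 39]
t=21: [62, 60, 62, 60, 62, 60]
t=22: [57, 55, 57, 55, 57, 55]
t=23: [65, 63, 65, 63, 65, 63]
t=24: [52, 50, 52, 50, 52, 50]
t=25: [73, 71, 73, 71, 73, 71]
t=26: [39, 37, 39, 37, 39, 37]
t=27: [60, 62, 60, 62, 60, 62]
t=28: [55, 57, 55, 57, 55, 57]
t=29: [63, 65, 63, 65, 63, 65]
t=30: [50, 52, 50, 52, 50, 52]
t=31: [71, 73, 71, 73, 71, 73]

Answer: 12
Key observation: The state at step 19, [71, 73, 71, 73, 71, 73], reappears at step 31 — and no state repeats earlier — so the cycle the system enters has period 12.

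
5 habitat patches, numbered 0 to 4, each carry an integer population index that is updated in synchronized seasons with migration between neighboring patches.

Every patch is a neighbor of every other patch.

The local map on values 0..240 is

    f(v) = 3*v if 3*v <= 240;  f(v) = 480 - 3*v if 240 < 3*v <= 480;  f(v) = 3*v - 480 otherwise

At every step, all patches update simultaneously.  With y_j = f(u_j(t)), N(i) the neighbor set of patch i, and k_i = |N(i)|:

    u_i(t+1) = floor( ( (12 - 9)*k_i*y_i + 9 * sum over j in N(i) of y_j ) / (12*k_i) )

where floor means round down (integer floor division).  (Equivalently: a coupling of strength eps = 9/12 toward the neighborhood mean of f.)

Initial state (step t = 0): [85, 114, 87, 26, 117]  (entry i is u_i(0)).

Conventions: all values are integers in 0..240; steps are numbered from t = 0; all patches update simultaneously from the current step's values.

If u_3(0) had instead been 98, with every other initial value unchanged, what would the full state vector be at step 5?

Answer: [63, 63, 63, 63, 63]
Key observation: This trace re-runs the system from the modified initial state.

Derivation:
t=0: [85, 114, 87, 98, 117]
t=1: [182, 176, 181, 179, 176]
t=2: [57, 55, 56, 56, 55]
t=3: [167, 167, 167, 167, 167]
t=4: [21, 21, 21, 21, 21]
t=5: [63, 63, 63, 63, 63]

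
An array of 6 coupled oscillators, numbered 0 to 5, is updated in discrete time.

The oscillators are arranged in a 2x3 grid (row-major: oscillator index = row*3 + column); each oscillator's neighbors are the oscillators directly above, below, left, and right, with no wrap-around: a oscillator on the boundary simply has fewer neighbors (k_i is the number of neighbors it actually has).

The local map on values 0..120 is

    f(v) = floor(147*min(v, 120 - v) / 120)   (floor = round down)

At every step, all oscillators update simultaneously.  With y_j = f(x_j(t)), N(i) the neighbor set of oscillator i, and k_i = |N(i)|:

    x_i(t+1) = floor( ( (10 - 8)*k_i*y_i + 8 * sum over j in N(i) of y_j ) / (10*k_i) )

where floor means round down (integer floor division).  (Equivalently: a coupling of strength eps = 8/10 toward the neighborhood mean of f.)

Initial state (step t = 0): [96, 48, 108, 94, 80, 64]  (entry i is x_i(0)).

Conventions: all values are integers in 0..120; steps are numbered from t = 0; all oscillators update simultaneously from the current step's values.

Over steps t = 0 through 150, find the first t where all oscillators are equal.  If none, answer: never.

Simulating step by step:
t=0: [96, 48, 108, 94, 80, 64]  (not all equal)
t=1: [41, 36, 53, 37, 51, 38]  (not all equal)
t=2: [45, 55, 48, 53, 48, 59]  (not all equal)
t=3: [63, 59, 67, 58, 65, 60]  (not all equal)
t=4: [71, 67, 70, 68, 71, 67]  (not all equal)
t=5: [62, 61, 63, 60, 62, 61]  (not all equal)
t=6: [72, 70, 71, 71, 72, 70]  (not all equal)
t=7: [60, 59, 60, 58, 60, 59]  (not all equal)
t=8: [71, 72, 72, 72, 71, 72]  (not all equal)
t=9: [58, 59, 58, 59, 58, 58]  (not all equal)
t=10: [71, 71, 71, 71, 71, 71]  (all equal)

Answer: 10
Key observation: Synchronization is absorbing here: once all oscillators are equal they stay equal, and step 10 is the first all-equal step.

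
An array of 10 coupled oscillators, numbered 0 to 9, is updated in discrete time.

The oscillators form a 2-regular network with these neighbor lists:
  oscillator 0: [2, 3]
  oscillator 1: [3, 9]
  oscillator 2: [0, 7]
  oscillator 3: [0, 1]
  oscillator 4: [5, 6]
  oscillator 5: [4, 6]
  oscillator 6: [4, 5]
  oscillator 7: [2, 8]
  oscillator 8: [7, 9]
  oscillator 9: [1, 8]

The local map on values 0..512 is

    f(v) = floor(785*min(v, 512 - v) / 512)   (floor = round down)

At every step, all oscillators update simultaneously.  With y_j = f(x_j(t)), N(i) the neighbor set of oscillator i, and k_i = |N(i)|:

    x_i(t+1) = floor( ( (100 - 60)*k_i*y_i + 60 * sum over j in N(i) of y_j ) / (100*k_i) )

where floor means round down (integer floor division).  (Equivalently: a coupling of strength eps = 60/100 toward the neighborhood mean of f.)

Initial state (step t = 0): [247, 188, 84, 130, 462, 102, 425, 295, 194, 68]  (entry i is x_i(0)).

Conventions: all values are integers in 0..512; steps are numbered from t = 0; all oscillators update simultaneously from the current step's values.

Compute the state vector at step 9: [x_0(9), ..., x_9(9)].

Simulating step by step:
t=0: [247, 188, 84, 130, 462, 102, 425, 295, 194, 68]
t=1: [249, 206, 264, 279, 117, 125, 122, 260, 249, 217]
t=2: [373, 332, 382, 351, 185, 186, 185, 382, 367, 341]
t=3: [218, 262, 203, 244, 283, 283, 283, 205, 227, 253]
t=4: [339, 381, 318, 364, 351, 351, 351, 323, 349, 374]
t=5: [262, 211, 285, 229, 246, 246, 246, 279, 249, 219]
t=6: [362, 335, 361, 352, 377, 377, 377, 361, 360, 345]
t=7: [234, 258, 230, 248, 206, 206, 206, 231, 239, 253]
t=8: [362, 385, 354, 376, 315, 315, 315, 357, 368, 381]
t=9: [226, 200, 236, 210, 302, 302, 302, 233, 219, 204]

Answer: [226, 200, 236, 210, 302, 302, 302, 233, 219, 204]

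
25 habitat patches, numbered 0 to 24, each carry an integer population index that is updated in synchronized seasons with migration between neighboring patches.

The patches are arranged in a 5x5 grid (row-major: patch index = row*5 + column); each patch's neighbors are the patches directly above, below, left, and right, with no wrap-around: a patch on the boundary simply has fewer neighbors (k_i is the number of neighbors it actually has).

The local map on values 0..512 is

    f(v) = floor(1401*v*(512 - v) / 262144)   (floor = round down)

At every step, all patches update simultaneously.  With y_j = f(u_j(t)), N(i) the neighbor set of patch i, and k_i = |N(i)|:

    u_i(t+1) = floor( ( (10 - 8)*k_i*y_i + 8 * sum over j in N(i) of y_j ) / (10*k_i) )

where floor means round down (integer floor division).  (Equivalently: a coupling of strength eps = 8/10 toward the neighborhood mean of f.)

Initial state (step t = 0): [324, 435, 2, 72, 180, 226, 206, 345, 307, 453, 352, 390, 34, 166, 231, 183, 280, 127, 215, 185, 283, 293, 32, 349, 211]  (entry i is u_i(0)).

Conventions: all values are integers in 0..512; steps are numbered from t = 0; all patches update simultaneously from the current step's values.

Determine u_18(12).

Simulating step by step:
t=0: [324, 435, 2, 72, 180, 226, 206, 345, 307, 453, 352, 390, 34, 166, 231, 183, 280, 127, 215, 185, 283, 293, 32, 349, 211]
t=1: [274, 213, 175, 209, 188, 325, 284, 214, 252, 295, 305, 264, 242, 283, 274, 329, 305, 223, 307, 338, 334, 275, 258, 264, 318]
t=2: [335, 337, 334, 331, 337, 339, 339, 340, 343, 341, 332, 343, 345, 345, 336, 328, 339, 343, 337, 332, 331, 337, 347, 340, 331]
t=3: [314, 315, 315, 314, 315, 315, 312, 311, 311, 312, 315, 312, 308, 310, 313, 318, 313, 309, 312, 317, 318, 313, 310, 313, 316]
t=4: [331, 331, 332, 332, 332, 331, 332, 333, 333, 332, 331, 332, 334, 333, 332, 330, 332, 333, 332, 331, 330, 331, 333, 332, 331]
t=5: [320, 319, 319, 318, 319, 319, 319, 318, 318, 318, 319, 318, 318, 318, 319, 319, 319, 318, 318, 319, 320, 319, 318, 319, 319]
t=6: [328, 328, 329, 329, 329, 328, 329, 329, 329, 329, 329, 329, 329, 329, 329, 328, 329, 329, 329, 329, 328, 328, 329, 329, 329]
t=7: [322, 321, 321, 321, 321, 321, 321, 321, 321, 321, 321, 321, 321, 321, 321, 321, 321, 321, 321, 321, 322, 321, 321, 321, 321]
t=8: [326, 326, 327, 327, 327, 326, 327, 327, 327, 327, 327, 327, 327, 327, 327, 326, 327, 327, 327, 327, 326, 326, 327, 327, 327]
t=9: [324, 323, 323, 323, 323, 323, 323, 323, 323, 323, 323, 323, 323, 323, 323, 323, 323, 323, 323, 323, 324, 323, 323, 323, 323]
t=10: [325, 325, 326, 326, 326, 325, 326, 326, 326, 326, 326, 326, 326, 326, 326, 325, 326, 326, 326, 326, 325, 325, 326, 326, 326]
t=11: [324, 324, 324, 324, 324, 324, 324, 324, 324, 324, 324, 324, 324, 324, 324, 324, 324, 324, 324, 324, 324, 324, 324, 324, 324]
t=12: [325, 325, 325, 325, 325, 325, 325, 325, 325, 325, 325, 325, 325, 325, 325, 325, 325, 325, 325, 325, 325, 325, 325, 325, 325]

Answer: u_18(12) = 325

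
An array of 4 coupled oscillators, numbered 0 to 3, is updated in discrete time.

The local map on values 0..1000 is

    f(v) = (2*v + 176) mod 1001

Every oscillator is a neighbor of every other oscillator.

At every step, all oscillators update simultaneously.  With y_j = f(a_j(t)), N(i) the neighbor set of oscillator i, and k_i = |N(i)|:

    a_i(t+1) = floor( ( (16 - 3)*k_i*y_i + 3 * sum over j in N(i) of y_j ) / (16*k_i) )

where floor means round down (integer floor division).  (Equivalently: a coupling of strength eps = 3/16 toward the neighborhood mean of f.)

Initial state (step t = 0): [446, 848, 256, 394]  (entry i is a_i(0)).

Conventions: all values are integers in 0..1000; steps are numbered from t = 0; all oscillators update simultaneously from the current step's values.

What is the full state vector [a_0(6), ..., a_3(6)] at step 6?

Answer: [584, 239, 882, 765]

Derivation:
t=0: [446, 848, 256, 394]
t=1: [212, 815, 677, 884]
t=2: [629, 783, 576, 887]
t=3: [477, 708, 398, 864]
t=4: [258, 605, 891, 839]
t=5: [699, 469, 898, 820]
t=6: [584, 239, 882, 765]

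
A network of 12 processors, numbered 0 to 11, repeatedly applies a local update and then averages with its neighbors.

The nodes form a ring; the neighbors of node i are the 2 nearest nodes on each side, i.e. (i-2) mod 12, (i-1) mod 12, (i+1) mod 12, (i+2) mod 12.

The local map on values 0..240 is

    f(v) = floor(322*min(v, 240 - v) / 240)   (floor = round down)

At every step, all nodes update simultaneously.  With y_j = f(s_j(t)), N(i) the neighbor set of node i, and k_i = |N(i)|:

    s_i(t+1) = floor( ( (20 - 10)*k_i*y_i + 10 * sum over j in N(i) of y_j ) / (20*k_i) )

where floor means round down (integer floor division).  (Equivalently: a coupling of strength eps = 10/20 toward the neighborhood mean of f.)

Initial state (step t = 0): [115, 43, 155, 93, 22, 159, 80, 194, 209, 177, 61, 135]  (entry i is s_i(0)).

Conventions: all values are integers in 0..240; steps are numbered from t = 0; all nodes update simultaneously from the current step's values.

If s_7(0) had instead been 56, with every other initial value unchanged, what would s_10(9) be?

Simulating step by step:
t=0: [115, 43, 155, 93, 22, 159, 80, 56, 209, 177, 61, 135]
t=1: [126, 95, 102, 100, 71, 95, 85, 80, 63, 84, 92, 117]
t=2: [143, 135, 131, 127, 111, 119, 108, 108, 99, 114, 124, 142]
t=3: [136, 139, 144, 149, 149, 152, 144, 145, 140, 146, 145, 137]
t=4: [135, 133, 128, 123, 123, 121, 126, 126, 130, 128, 130, 134]
t=5: [142, 145, 149, 154, 155, 156, 152, 152, 148, 148, 145, 143]
t=6: [128, 125, 121, 116, 115, 114, 117, 118, 122, 123, 126, 128]
t=7: [151, 153, 156, 154, 154, 153, 155, 156, 156, 155, 152, 151]
t=8: [117, 116, 114, 114, 114, 115, 113, 113, 113, 114, 117, 117]
t=9: [155, 154, 152, 152, 152, 152, 151, 151, 151, 152, 154, 155]

Answer: s_10(9) = 154
Key observation: This trace re-runs the system from the modified initial state.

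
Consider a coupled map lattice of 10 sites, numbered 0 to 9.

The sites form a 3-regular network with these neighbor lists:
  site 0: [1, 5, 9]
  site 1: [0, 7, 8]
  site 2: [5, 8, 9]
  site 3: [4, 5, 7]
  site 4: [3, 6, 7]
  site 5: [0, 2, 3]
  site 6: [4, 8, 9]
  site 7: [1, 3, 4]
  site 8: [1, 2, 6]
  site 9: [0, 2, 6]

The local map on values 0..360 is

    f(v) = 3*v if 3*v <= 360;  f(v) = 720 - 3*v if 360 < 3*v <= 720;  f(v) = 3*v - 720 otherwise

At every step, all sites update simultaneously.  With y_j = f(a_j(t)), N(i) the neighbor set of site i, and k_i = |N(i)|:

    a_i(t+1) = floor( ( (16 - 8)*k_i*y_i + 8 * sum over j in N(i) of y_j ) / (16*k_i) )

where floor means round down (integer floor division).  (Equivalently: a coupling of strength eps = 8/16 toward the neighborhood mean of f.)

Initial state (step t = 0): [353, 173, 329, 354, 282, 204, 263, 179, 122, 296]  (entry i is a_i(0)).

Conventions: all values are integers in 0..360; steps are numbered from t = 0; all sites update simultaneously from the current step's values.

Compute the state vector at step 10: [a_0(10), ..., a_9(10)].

Simulating step by step:
t=0: [353, 173, 329, 354, 282, 204, 263, 179, 122, 296]
t=1: [249, 246, 238, 240, 162, 212, 142, 203, 266, 196]
t=2: [52, 45, 52, 71, 184, 47, 221, 97, 92, 120]
t=3: [184, 188, 207, 206, 177, 158, 162, 231, 196, 241]
t=4: [151, 132, 113, 128, 155, 184, 171, 88, 147, 85]
t=5: [258, 297, 286, 282, 262, 241, 235, 284, 284, 263]
t=6: [67, 138, 103, 96, 78, 54, 52, 126, 120, 69]
t=7: [213, 303, 276, 267, 248, 214, 211, 309, 308, 214]
t=8: [98, 176, 114, 92, 74, 84, 94, 152, 166, 85]
t=9: [263, 226, 292, 261, 248, 278, 257, 247, 247, 280]
t=10: [80, 39, 120, 58, 34, 105, 53, 32, 52, 106]

Answer: [80, 39, 120, 58, 34, 105, 53, 32, 52, 106]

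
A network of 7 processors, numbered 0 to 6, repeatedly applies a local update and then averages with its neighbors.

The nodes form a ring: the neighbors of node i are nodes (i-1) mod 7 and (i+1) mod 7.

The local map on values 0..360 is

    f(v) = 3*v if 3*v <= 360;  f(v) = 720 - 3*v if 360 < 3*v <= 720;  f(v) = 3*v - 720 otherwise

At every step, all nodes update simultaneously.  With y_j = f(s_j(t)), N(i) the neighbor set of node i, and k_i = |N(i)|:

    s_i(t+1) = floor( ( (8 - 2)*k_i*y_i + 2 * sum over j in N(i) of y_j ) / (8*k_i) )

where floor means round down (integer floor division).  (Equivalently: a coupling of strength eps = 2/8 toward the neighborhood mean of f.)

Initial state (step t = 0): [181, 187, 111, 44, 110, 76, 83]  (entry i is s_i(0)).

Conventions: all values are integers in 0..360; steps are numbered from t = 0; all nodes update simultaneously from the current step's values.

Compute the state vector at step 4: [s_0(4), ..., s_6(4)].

Answer: [45, 20, 56, 34, 91, 294, 286]

Derivation:
t=0: [181, 187, 111, 44, 110, 76, 83]
t=1: [183, 183, 286, 181, 292, 243, 237]
t=2: [150, 166, 147, 169, 140, 27, 29]
t=3: [241, 235, 263, 232, 261, 109, 109]
t=4: [45, 20, 56, 34, 91, 294, 286]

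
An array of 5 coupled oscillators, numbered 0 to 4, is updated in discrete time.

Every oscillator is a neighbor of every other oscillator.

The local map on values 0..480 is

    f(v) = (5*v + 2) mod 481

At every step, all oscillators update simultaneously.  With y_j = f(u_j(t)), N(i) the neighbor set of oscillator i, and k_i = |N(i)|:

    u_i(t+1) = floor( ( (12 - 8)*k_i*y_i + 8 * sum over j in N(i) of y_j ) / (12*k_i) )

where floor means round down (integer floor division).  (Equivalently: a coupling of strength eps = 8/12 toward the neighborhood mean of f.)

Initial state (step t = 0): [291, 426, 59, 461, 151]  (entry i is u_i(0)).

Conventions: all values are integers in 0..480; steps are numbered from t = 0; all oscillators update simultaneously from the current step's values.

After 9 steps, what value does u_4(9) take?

Answer: u_4(9) = 79

Derivation:
t=0: [291, 426, 59, 461, 151]
t=1: [198, 231, 245, 260, 242]
t=2: [185, 212, 224, 236, 221]
t=3: [252, 195, 205, 215, 202]
t=4: [140, 93, 101, 110, 99]
t=5: [170, 211, 137, 145, 136]
t=6: [248, 202, 220, 227, 220]
t=7: [177, 139, 154, 160, 154]
t=8: [321, 290, 302, 307, 302]
t=9: [94, 69, 79, 83, 79]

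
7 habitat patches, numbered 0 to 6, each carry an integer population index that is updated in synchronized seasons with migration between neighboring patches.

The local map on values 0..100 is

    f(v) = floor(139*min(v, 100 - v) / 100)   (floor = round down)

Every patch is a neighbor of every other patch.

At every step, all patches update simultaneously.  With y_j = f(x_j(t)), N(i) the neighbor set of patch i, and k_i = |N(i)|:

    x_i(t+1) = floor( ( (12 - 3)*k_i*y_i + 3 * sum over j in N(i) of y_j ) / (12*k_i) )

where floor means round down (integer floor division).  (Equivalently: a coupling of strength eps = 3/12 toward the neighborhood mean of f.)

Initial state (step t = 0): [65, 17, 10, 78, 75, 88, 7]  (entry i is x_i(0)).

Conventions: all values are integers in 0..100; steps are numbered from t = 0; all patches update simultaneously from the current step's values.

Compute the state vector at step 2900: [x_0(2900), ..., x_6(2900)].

Answer: [51, 51, 51, 51, 51, 51, 51]
Key observation: The state at step 21, [68, 68, 68, 68, 68, 68, 68], reappears at step 27: the system is in a cycle of period 6 from step 21 on.  Therefore the state at step 2900 equals the state at step 21 + ((2900 - 21) mod 6) = 26, which is [51, 51, 51, 51, 51, 51, 51].

Derivation:
t=0: [65, 17, 10, 78, 75, 88, 7]
t=1: [41, 23, 16, 28, 31, 18, 13]
t=2: [49, 31, 25, 36, 40, 27, 22]
t=3: [61, 43, 37, 48, 52, 39, 34]
t=4: [54, 58, 52, 63, 63, 54, 49]
t=5: [62, 58, 64, 53, 53, 62, 65]
t=6: [53, 57, 51, 62, 62, 53, 50]
t=7: [63, 59, 66, 54, 54, 63, 66]
t=8: [51, 55, 49, 60, 60, 51, 49]
t=9: [66, 62, 66, 57, 57, 66, 66]
t=10: [48, 51, 48, 56, 56, 48, 48]
t=11: [65, 67, 65, 62, 62, 65, 65]
t=12: [48, 46, 48, 51, 51, 48, 48]
t=13: [66, 63, 66, 67, 67, 66, 66]
t=14: [47, 49, 47, 45, 45, 47, 47]
t=15: [64, 67, 64, 62, 62, 64, 64]
t=16: [49, 46, 49, 51, 51, 49, 49]
t=17: [67, 64, 67, 67, 67, 67, 67]
t=18: [45, 48, 45, 45, 45, 45, 45]
t=19: [62, 65, 62, 62, 62, 62, 62]
t=20: [51, 49, 51, 51, 51, 51, 51]
t=21: [68, 68, 68, 68, 68, 68, 68]
t=22: [44, 44, 44, 44, 44, 44, 44]
t=23: [61, 61, 61, 61, 61, 61, 61]
t=24: [54, 54, 54, 54, 54, 54, 54]
t=25: [63, 63, 63, 63, 63, 63, 63]
t=26: [51, 51, 51, 51, 51, 51, 51]
t=27: [68, 68, 68, 68, 68, 68, 68]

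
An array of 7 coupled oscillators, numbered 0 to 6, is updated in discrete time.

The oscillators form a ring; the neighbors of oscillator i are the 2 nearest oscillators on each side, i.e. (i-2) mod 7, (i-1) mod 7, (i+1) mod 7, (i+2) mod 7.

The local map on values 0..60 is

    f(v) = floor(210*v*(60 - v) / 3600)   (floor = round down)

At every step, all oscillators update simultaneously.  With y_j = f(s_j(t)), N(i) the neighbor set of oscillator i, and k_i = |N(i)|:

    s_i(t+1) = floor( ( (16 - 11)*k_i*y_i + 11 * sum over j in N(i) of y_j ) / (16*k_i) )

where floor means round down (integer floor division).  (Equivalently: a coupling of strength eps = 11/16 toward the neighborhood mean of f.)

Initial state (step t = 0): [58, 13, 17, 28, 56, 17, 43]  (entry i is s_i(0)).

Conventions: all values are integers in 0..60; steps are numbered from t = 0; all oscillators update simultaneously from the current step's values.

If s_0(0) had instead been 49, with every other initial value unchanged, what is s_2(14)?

Answer: s_2(14) = 50
Key observation: This trace re-runs the system from the modified initial state.

Derivation:
t=0: [49, 13, 17, 28, 56, 17, 43]
t=1: [37, 39, 35, 38, 34, 36, 33]
t=2: [49, 48, 49, 49, 50, 49, 49]
t=3: [31, 31, 31, 31, 30, 30, 31]
t=4: [52, 52, 52, 52, 52, 52, 52]
t=5: [24, 24, 24, 24, 24, 24, 24]
t=6: [50, 50, 50, 50, 50, 50, 50]
t=7: [29, 29, 29, 29, 29, 29, 29]
t=8: [52, 52, 52, 52, 52, 52, 52]
t=9: [24, 24, 24, 24, 24, 24, 24]
t=10: [50, 50, 50, 50, 50, 50, 50]
t=11: [29, 29, 29, 29, 29, 29, 29]
t=12: [52, 52, 52, 52, 52, 52, 52]
t=13: [24, 24, 24, 24, 24, 24, 24]
t=14: [50, 50, 50, 50, 50, 50, 50]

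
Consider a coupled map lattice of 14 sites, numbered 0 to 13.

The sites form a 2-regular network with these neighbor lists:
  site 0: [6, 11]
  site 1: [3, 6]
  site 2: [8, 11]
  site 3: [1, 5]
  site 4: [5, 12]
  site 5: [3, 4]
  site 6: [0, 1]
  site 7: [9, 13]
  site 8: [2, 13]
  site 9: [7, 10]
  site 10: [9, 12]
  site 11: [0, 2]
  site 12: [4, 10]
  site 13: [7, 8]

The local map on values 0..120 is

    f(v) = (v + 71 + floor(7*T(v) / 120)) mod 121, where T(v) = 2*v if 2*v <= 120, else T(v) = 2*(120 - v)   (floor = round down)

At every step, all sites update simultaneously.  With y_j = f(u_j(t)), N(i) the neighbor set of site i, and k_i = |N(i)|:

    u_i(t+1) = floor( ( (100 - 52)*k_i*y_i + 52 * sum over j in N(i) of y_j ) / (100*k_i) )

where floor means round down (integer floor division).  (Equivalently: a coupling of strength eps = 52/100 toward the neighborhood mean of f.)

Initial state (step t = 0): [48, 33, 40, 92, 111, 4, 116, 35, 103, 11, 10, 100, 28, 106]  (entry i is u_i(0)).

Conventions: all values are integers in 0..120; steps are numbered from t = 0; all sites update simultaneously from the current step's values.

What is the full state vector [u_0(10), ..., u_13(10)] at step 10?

Answer: [55, 6, 8, 11, 16, 15, 31, 19, 15, 19, 19, 32, 18, 18]

Derivation:
t=0: [48, 33, 40, 92, 111, 4, 116, 35, 103, 11, 10, 100, 28, 106]
t=1: [32, 80, 82, 68, 75, 63, 60, 89, 70, 89, 87, 55, 86, 70]
t=2: [58, 26, 26, 25, 29, 23, 44, 37, 27, 41, 40, 42, 36, 29]
t=3: [68, 104, 104, 98, 103, 98, 87, 110, 101, 114, 114, 85, 109, 104]
t=4: [32, 49, 50, 51, 54, 51, 39, 60, 54, 63, 62, 39, 59, 56]
t=5: [110, 33, 34, 5, 10, 7, 83, 16, 9, 18, 17, 83, 14, 12]
t=6: [48, 80, 82, 84, 82, 78, 61, 87, 88, 89, 88, 61, 85, 84]
t=7: [10, 30, 32, 35, 35, 34, 17, 40, 38, 41, 40, 18, 38, 39]
t=8: [86, 101, 103, 107, 110, 109, 91, 115, 111, 115, 114, 92, 112, 114]
t=9: [41, 51, 53, 57, 61, 59, 45, 64, 60, 64, 63, 45, 62, 63]
t=10: [55, 6, 8, 11, 16, 15, 31, 19, 15, 19, 19, 32, 18, 18]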